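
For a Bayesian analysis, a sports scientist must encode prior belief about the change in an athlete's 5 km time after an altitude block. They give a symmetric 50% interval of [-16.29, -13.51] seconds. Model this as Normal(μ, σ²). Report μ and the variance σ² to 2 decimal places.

A symmetric 50% interval runs μ ± z·σ with z = 0.6745.
Half-width = 1.39, so σ = 1.39/0.6745 = 2.061 and σ² = 4.25.
μ is the interval midpoint, -14.90.

μ = -14.90, σ² = 4.25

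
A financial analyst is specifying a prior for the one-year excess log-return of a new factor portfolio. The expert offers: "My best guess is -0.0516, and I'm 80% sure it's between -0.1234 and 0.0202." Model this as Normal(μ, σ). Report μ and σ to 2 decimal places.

μ = -0.05, σ = 0.06

A symmetric 80% interval runs μ ± z·σ with z = 1.282.
Half-width = 0.0718, so σ = 0.0718/1.282 = 0.06.
μ is the stated best guess, -0.05.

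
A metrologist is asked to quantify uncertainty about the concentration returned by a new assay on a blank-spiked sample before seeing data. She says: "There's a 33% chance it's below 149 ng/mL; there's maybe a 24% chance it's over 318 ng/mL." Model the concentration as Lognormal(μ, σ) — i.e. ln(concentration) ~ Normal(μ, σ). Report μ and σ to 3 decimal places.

If T ~ Lognormal(μ,σ) then ln T ~ Normal(μ,σ), so the p-quantile of ln T is μ + z_p·σ.
ln(149) = 5.004 and ln(318) = 5.762; z_{0.33} = -0.4399, z_{0.76} = 0.7063.
σ = (5.762 − 5.004)/(0.7063 − (-0.4399)) = 0.661.
μ = 5.004 − (-0.4399)·0.661 = 5.295.

μ ≈ 5.295, σ ≈ 0.661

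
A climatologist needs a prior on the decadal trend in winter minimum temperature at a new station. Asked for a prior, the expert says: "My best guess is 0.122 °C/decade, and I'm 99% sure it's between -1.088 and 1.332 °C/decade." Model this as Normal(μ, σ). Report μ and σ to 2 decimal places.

μ = 0.12, σ = 0.47

A symmetric 99% interval runs μ ± z·σ with z = 2.576.
Half-width = 1.21, so σ = 1.21/2.576 = 0.47.
μ is the stated best guess, 0.12.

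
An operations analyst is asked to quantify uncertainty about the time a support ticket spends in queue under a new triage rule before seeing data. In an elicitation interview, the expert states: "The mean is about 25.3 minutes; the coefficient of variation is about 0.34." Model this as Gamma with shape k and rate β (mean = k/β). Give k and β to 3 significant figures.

For Gamma(k, rate β): mean = k/β, variance = k/β², so CV = 1/√k.
CV = 0.34, hence k = 1/CV² = 8.65.
Then β = k/mean = 8.65/25.3 = 0.342.

k ≈ 8.65, β ≈ 0.342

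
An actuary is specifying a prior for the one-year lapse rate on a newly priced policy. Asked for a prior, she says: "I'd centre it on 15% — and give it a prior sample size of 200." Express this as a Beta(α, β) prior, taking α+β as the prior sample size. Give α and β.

Under the effective-sample-size interpretation, Beta(α, β) has prior mean α/(α+β) and prior sample size α+β.
So α+β = 200 and α/(α+β) = 0.15, giving α = 0.15·200 = 30 and β = 200 − 30 = 170.

α = 30, β = 170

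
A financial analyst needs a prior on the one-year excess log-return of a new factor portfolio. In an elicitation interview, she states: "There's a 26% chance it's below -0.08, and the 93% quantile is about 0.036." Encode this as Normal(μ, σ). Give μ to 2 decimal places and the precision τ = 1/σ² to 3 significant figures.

μ = -0.04, τ = 334

The p-quantile of Normal(μ,σ) is μ + z_p·σ, with z_{0.26} = -0.6433 and z_{0.93} = 1.476.
Eliminate σ: μ = (z₂·x₁ − z₁·x₂)/(z₂ − z₁) = (1.476·-0.08 − (-0.6433)·0.036)/2.119 = -0.04.
Then σ = (x₂ − x₁)/(z₂ − z₁) = (0.036 − -0.08)/2.119 = 0.05.
Precision τ = 1/σ² = 1/0.05474² = 334.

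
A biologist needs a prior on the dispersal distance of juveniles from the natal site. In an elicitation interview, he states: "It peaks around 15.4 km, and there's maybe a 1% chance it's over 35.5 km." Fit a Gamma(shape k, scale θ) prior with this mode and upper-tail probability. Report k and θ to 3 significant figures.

Gamma(k,θ) with k>1 has mode (k−1)θ, so θ = 15.4/(k−1).
Need P(X < 35.5) = 0.99 with θ tied to k this way. Start at k = 2, θ = 15.4: P(X<35.5) ≈ 0.670.
Too low — raise k to concentrate. Iterating converges to k ≈ 7.85.
Then θ = 15.4/(7.85−1) ≈ 2.25.

k ≈ 7.85, θ ≈ 2.25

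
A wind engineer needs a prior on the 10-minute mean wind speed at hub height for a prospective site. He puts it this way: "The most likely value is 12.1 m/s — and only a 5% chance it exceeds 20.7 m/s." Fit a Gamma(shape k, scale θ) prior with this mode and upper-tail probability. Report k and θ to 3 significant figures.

Gamma(k,θ) with k>1 has mode (k−1)θ, so θ = 12.1/(k−1).
Need P(X < 20.7) = 0.95 with θ tied to k this way. Start at k = 2, θ = 12.1: P(X<20.7) ≈ 0.510.
Too low — raise k to concentrate. Iterating converges to k ≈ 10.7.
Then θ = 12.1/(10.7−1) ≈ 1.25.

k ≈ 10.7, θ ≈ 1.25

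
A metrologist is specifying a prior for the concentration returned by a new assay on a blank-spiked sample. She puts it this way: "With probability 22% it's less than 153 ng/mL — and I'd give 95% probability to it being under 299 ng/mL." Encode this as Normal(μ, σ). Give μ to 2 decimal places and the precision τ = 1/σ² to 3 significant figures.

μ = 199.64, τ = 0.000274

For Normal(μ,σ), the p-quantile is μ + z_p·σ. Here z_{0.22} = -0.7722, z_{0.95} = 1.645.
So 153 = μ − 0.7722σ and 299 = μ + 1.645σ.
Subtracting: σ = (299 − 153)/(1.645 − (-0.7722)) = 60.40.
Then μ = 153 − (-0.7722)·60.40 = 199.64.
Precision τ = 1/σ² = 1/60.4² = 0.000274.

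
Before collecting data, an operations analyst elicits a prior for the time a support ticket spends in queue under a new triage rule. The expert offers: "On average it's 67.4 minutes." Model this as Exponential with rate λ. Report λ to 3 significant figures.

Exponential mean = 1/λ, so λ = 1/67.4 = 0.0148.

λ ≈ 0.0148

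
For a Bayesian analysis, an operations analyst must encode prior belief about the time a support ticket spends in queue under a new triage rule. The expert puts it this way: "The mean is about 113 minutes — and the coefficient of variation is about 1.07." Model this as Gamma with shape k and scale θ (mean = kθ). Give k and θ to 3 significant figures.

k ≈ 0.873, θ ≈ 129

For Gamma(k, scale θ): mean = kθ, variance = kθ², so CV = 1/√k.
CV = 1.07, hence k = 1/CV² = 0.873.
Then θ = mean/k = 113/0.873 = 129.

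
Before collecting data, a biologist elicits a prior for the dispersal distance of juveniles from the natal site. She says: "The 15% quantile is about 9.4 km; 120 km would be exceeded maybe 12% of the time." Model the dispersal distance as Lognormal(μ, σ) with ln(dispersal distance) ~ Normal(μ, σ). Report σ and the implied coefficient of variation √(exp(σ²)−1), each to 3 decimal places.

If T ~ Lognormal(μ,σ) then ln T ~ Normal(μ,σ), so the p-quantile of ln T is μ + z_p·σ.
ln(9.4) = 2.241 and ln(120) = 4.787; z_{0.15} = -1.036, z_{0.88} = 1.175.
σ = (4.787 − 2.241)/(1.175 − (-1.036)) = 1.152.
μ = 2.241 − (-1.036)·1.152 = 3.434.
CV = √(exp(σ²)−1) = √(exp(1.3263)−1) = 1.663.

σ ≈ 1.152, CV ≈ 1.663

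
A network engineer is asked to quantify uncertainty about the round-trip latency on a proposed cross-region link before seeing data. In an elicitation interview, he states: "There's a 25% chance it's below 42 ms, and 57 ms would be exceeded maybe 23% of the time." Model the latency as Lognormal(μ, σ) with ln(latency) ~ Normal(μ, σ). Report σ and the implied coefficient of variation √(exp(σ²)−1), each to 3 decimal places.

If T ~ Lognormal(μ,σ) then ln T ~ Normal(μ,σ), so the p-quantile of ln T is μ + z_p·σ.
ln(42) = 3.738 and ln(57) = 4.043; z_{0.25} = -0.6745, z_{0.77} = 0.7388.
σ = (4.043 − 3.738)/(0.7388 − (-0.6745)) = 0.216.
μ = 3.738 − (-0.6745)·0.216 = 3.883.
CV = √(exp(σ²)−1) = √(exp(0.0467)−1) = 0.219.

σ ≈ 0.216, CV ≈ 0.219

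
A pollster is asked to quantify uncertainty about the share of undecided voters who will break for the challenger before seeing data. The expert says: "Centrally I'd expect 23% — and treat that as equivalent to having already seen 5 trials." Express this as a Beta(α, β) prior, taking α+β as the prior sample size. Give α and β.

α = 1.15, β = 3.85

Under the effective-sample-size interpretation, Beta(α, β) has prior mean α/(α+β) and prior sample size α+β.
So α+β = 5 and α/(α+β) = 0.23, giving α = 0.23·5 = 1.15 and β = 5 − 1.15 = 3.85.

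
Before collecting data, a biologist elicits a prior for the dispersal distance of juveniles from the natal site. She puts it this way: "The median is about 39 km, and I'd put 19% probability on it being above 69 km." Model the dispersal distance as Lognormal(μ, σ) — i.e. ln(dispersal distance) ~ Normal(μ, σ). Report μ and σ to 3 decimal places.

μ ≈ 3.664, σ ≈ 0.650

If T ~ Lognormal(μ,σ) then ln T ~ Normal(μ,σ), so the p-quantile of ln T is μ + z_p·σ.
ln(39) = 3.664 and ln(69) = 4.234; z_{0.5} = 0, z_{0.81} = 0.8779.
σ = (4.234 − 3.664)/(0.8779 − (0)) = 0.650.
μ = 3.664 − (0)·0.650 = 3.664.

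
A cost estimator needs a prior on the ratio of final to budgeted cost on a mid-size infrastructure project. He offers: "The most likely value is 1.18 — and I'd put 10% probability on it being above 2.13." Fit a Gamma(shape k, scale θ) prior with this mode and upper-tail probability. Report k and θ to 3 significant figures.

Gamma(k,θ) with k>1 has mode (k−1)θ, so θ = 1.18/(k−1).
Need P(X < 2.13) = 0.9 with θ tied to k this way. Start at k = 2, θ = 1.18: P(X<2.13) ≈ 0.539.
Too low — raise k to concentrate. Iterating converges to k ≈ 6.46.
Then θ = 1.18/(6.46−1) ≈ 0.216.

k ≈ 6.46, θ ≈ 0.216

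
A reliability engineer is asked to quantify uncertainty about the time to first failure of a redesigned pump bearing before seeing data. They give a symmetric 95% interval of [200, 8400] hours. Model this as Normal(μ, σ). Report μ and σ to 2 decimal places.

μ = 4300.00, σ = 2091.88

A symmetric 95% interval runs μ ± z·σ with z = 1.96.
Half-width = 4100, so σ = 4100/1.96 = 2091.88.
μ is the interval midpoint, 4300.00.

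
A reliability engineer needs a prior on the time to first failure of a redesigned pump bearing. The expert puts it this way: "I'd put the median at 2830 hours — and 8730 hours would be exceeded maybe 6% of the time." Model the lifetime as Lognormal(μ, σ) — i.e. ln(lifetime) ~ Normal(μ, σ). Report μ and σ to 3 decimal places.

μ ≈ 7.948, σ ≈ 0.725

If T ~ Lognormal(μ,σ) then ln T ~ Normal(μ,σ), so the p-quantile of ln T is μ + z_p·σ.
ln(2830) = 7.948 and ln(8730) = 9.075; z_{0.5} = 0, z_{0.94} = 1.555.
σ = (9.075 − 7.948)/(1.555 − (0)) = 0.725.
μ = 7.948 − (0)·0.725 = 7.948.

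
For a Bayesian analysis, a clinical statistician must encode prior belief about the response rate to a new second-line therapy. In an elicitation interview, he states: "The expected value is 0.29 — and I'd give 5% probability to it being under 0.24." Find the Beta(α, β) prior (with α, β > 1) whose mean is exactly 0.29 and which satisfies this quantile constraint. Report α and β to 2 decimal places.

With mean 0.29 fixed, write α = 0.29s, β = 0.71s where s = α+β.
Need P(θ < 0.24) = 0.05 under Beta(0.29s, 0.71s). Normal approximation: (q−m)/√(m(1−m)/s) ≈ z_{0.05} = -1.64, so s ≈ 0.29·0.71·(-1.64)²/(0.24−0.29)² = 222.8.
At s = 222.8: P(θ<0.24) ≈ 0.046. Adjusting to match 0.05 gives s ≈ 212.04.
So α = 0.29·212.04 ≈ 61.49, β = 0.71·212.04 ≈ 150.55.

α ≈ 61.49, β ≈ 150.55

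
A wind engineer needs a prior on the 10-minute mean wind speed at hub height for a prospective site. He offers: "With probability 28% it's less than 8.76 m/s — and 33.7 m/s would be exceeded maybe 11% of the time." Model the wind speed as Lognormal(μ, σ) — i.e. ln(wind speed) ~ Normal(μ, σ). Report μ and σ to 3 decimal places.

If T ~ Lognormal(μ,σ) then ln T ~ Normal(μ,σ), so the p-quantile of ln T is μ + z_p·σ.
ln(8.76) = 2.17 and ln(33.7) = 3.517; z_{0.28} = -0.5828, z_{0.89} = 1.227.
σ = (3.517 − 2.17)/(1.227 − (-0.5828)) = 0.745.
μ = 2.17 − (-0.5828)·0.745 = 2.604.

μ ≈ 2.604, σ ≈ 0.745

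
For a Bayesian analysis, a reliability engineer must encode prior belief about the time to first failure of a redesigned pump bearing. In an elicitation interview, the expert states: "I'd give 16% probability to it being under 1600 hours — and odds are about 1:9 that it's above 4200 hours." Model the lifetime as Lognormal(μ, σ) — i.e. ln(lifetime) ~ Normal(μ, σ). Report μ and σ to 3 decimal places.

If T ~ Lognormal(μ,σ) then ln T ~ Normal(μ,σ), so the p-quantile of ln T is μ + z_p·σ.
ln(1600) = 7.378 and ln(4200) = 8.343; z_{0.16} = -0.9945, z_{0.9} = 1.282.
σ = (8.343 − 7.378)/(1.282 − (-0.9945)) = 0.424.
μ = 7.378 − (-0.9945)·0.424 = 7.799.

μ ≈ 7.799, σ ≈ 0.424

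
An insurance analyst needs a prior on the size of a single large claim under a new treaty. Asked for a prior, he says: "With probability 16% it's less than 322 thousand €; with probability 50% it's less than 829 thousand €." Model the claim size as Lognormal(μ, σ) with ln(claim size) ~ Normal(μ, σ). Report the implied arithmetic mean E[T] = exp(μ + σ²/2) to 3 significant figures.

If T ~ Lognormal(μ,σ) then ln T ~ Normal(μ,σ), so the p-quantile of ln T is μ + z_p·σ.
ln(322) = 5.775 and ln(829) = 6.72; z_{0.16} = -0.9945, z_{0.5} = 0.
σ = (6.72 − 5.775)/(0 − (-0.9945)) = 0.951.
μ = 5.775 − (-0.9945)·0.951 = 6.720.
E[T] = exp(μ + σ²/2) = exp(6.720 + 0.4521) = 1300 thousand €.

E[T] ≈ 1300 thousand €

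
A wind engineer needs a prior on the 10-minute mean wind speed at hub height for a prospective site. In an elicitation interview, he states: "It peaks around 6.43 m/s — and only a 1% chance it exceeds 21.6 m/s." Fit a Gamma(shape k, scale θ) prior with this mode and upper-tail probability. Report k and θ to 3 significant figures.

k ≈ 3.98, θ ≈ 2.16

Gamma(k,θ) with k>1 has mode (k−1)θ, so θ = 6.43/(k−1).
Need P(X < 21.6) = 0.99 with θ tied to k this way. Start at k = 2, θ = 6.43: P(X<21.6) ≈ 0.848.
Too low — raise k to concentrate. Iterating converges to k ≈ 3.98.
Then θ = 6.43/(3.98−1) ≈ 2.16.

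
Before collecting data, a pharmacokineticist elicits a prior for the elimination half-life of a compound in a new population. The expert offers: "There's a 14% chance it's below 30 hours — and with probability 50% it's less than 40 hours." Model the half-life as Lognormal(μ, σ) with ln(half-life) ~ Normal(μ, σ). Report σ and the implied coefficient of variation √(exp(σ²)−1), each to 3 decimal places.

σ ≈ 0.266, CV ≈ 0.271

If T ~ Lognormal(μ,σ) then ln T ~ Normal(μ,σ), so the p-quantile of ln T is μ + z_p·σ.
ln(30) = 3.401 and ln(40) = 3.689; z_{0.14} = -1.08, z_{0.5} = 0.
σ = (3.689 − 3.401)/(0 − (-1.08)) = 0.266.
μ = 3.401 − (-1.08)·0.266 = 3.689.
CV = √(exp(σ²)−1) = √(exp(0.0709)−1) = 0.271.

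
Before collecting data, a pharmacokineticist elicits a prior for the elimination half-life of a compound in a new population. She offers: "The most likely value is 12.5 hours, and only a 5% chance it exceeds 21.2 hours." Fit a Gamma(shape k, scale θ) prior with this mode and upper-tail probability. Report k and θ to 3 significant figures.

Gamma(k,θ) with k>1 has mode (k−1)θ, so θ = 12.5/(k−1).
Need P(X < 21.2) = 0.95 with θ tied to k this way. Start at k = 2, θ = 12.5: P(X<21.2) ≈ 0.506.
Too low — raise k to concentrate. Iterating converges to k ≈ 11.
Then θ = 12.5/(11−1) ≈ 1.25.

k ≈ 11, θ ≈ 1.25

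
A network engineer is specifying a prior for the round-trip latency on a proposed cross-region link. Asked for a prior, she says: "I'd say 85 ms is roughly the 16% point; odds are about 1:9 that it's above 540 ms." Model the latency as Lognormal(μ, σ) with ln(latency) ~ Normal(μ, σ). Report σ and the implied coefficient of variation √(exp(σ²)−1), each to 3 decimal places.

σ ≈ 0.812, CV ≈ 0.967

If T ~ Lognormal(μ,σ) then ln T ~ Normal(μ,σ), so the p-quantile of ln T is μ + z_p·σ.
ln(85) = 4.443 and ln(540) = 6.292; z_{0.16} = -0.9945, z_{0.9} = 1.282.
σ = (6.292 − 4.443)/(1.282 − (-0.9945)) = 0.812.
μ = 4.443 − (-0.9945)·0.812 = 5.250.
CV = √(exp(σ²)−1) = √(exp(0.6599)−1) = 0.967.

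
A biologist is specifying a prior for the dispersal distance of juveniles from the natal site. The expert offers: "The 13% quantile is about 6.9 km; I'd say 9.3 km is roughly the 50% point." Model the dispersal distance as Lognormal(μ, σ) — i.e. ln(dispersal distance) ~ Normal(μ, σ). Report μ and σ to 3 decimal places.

If T ~ Lognormal(μ,σ) then ln T ~ Normal(μ,σ), so the p-quantile of ln T is μ + z_p·σ.
ln(6.9) = 1.932 and ln(9.3) = 2.23; z_{0.13} = -1.126, z_{0.5} = 0.
σ = (2.23 − 1.932)/(0 − (-1.126)) = 0.265.
μ = 1.932 − (-1.126)·0.265 = 2.230.

μ ≈ 2.230, σ ≈ 0.265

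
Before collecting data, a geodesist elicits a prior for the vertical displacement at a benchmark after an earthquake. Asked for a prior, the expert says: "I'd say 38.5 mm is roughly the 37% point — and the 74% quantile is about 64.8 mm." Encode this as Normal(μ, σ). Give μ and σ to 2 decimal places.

μ = 47.45, σ = 26.97

For Normal(μ,σ), the p-quantile is μ + z_p·σ. Here z_{0.37} = -0.3319, z_{0.74} = 0.6433.
So 38.5 = μ − 0.3319σ and 64.8 = μ + 0.6433σ.
Subtracting: σ = (64.8 − 38.5)/(0.6433 − (-0.3319)) = 26.97.
Then μ = 38.5 − (-0.3319)·26.97 = 47.45.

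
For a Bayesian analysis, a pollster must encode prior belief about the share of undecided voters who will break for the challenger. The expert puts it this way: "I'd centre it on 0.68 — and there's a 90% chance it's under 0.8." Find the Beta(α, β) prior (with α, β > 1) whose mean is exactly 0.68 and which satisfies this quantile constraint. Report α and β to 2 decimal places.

With mean 0.68 fixed, write α = 0.68s, β = 0.32s where s = α+β.
Need P(θ < 0.8) = 0.9 under Beta(0.68s, 0.32s). Normal approximation: (q−m)/√(m(1−m)/s) ≈ z_{0.9} = 1.28, so s ≈ 0.68·0.32·(1.28)²/(0.8−0.68)² = 24.8.
At s = 24.8: P(θ<0.8) ≈ 0.910. Adjusting to match 0.9 gives s ≈ 22.88.
So α = 0.68·22.88 ≈ 15.56, β = 0.32·22.88 ≈ 7.32.

α ≈ 15.56, β ≈ 7.32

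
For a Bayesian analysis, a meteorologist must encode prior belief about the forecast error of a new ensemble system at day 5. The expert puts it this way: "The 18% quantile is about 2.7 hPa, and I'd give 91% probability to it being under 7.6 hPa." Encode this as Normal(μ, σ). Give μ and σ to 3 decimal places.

For Normal(μ,σ), the p-quantile is μ + z_p·σ. Here z_{0.18} = -0.9154, z_{0.91} = 1.341.
So 2.7 = μ − 0.9154σ and 7.6 = μ + 1.341σ.
Subtracting: σ = (7.6 − 2.7)/(1.341 − (-0.9154)) = 2.172.
Then μ = 2.7 − (-0.9154)·2.172 = 4.688.

μ = 4.688, σ = 2.172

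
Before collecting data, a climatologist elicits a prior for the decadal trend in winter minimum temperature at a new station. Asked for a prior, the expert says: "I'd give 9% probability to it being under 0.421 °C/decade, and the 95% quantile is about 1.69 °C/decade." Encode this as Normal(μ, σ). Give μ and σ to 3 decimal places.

μ = 0.991, σ = 0.425

The p-quantile of Normal(μ,σ) is μ + z_p·σ, with z_{0.09} = -1.341 and z_{0.95} = 1.645.
Eliminate σ: μ = (z₂·x₁ − z₁·x₂)/(z₂ − z₁) = (1.645·0.421 − (-1.341)·1.69)/2.986 = 0.991.
Then σ = (x₂ − x₁)/(z₂ − z₁) = (1.69 − 0.421)/2.986 = 0.425.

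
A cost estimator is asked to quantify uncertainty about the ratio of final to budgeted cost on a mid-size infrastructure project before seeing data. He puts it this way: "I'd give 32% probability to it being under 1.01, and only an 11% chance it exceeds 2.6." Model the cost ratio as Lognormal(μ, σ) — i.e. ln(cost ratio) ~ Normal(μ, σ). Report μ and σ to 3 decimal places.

If T ~ Lognormal(μ,σ) then ln T ~ Normal(μ,σ), so the p-quantile of ln T is μ + z_p·σ.
ln(1.01) = 0.00995 and ln(2.6) = 0.9555; z_{0.32} = -0.4677, z_{0.89} = 1.227.
σ = (0.9555 − 0.00995)/(1.227 − (-0.4677)) = 0.558.
μ = 0.00995 − (-0.4677)·0.558 = 0.271.

μ ≈ 0.271, σ ≈ 0.558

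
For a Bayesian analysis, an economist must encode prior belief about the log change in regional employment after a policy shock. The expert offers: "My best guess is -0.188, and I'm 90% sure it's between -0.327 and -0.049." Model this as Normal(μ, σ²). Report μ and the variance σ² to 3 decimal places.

A symmetric 90% interval runs μ ± z·σ with z = 1.645.
Half-width = 0.139, so σ = 0.139/1.645 = 0.0845 and σ² = 0.007.
μ is the stated best guess, -0.188.

μ = -0.188, σ² = 0.007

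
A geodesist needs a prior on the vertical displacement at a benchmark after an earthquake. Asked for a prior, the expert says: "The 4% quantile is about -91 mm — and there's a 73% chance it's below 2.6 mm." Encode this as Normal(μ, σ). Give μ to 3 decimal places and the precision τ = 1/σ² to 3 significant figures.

The p-quantile of Normal(μ,σ) is μ + z_p·σ, with z_{0.04} = -1.751 and z_{0.73} = 0.6128.
Eliminate σ: μ = (z₂·x₁ − z₁·x₂)/(z₂ − z₁) = (0.6128·-91 − (-1.751)·2.6)/2.363 = -21.669.
Then σ = (x₂ − x₁)/(z₂ − z₁) = (2.6 − -91)/2.363 = 39.602.
Precision τ = 1/σ² = 1/39.6² = 0.000638.

μ = -21.669, τ = 0.000638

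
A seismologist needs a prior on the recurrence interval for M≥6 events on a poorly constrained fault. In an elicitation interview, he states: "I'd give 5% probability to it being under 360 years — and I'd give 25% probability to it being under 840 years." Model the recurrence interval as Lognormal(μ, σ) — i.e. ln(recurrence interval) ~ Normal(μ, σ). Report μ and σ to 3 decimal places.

If T ~ Lognormal(μ,σ) then ln T ~ Normal(μ,σ), so the p-quantile of ln T is μ + z_p·σ.
ln(360) = 5.886 and ln(840) = 6.733; z_{0.05} = -1.645, z_{0.25} = -0.6745.
σ = (6.733 − 5.886)/(-0.6745 − (-1.645)) = 0.873.
μ = 5.886 − (-1.645)·0.873 = 7.322.

μ ≈ 7.322, σ ≈ 0.873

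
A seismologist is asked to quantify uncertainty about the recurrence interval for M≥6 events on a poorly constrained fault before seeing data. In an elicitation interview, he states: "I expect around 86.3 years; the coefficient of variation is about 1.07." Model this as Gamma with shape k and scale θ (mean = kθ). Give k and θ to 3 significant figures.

For Gamma(k, scale θ): mean = kθ, variance = kθ², so CV = 1/√k.
CV = 1.07, hence k = 1/CV² = 0.873.
Then θ = mean/k = 86.3/0.873 = 98.8.

k ≈ 0.873, θ ≈ 98.8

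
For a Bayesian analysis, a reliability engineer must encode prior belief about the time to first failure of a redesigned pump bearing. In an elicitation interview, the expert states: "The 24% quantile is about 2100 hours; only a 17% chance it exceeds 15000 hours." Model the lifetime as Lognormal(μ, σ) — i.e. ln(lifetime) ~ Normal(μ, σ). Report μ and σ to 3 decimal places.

If T ~ Lognormal(μ,σ) then ln T ~ Normal(μ,σ), so the p-quantile of ln T is μ + z_p·σ.
ln(2100) = 7.65 and ln(15000) = 9.616; z_{0.24} = -0.7063, z_{0.83} = 0.9542.
σ = (9.616 − 7.65)/(0.9542 − (-0.7063)) = 1.184.
μ = 7.65 − (-0.7063)·1.184 = 8.486.

μ ≈ 8.486, σ ≈ 1.184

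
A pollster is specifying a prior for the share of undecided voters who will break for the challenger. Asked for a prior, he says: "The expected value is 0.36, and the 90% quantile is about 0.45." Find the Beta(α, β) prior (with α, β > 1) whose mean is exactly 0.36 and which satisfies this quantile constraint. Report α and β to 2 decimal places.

With mean 0.36 fixed, write α = 0.36s, β = 0.64s where s = α+β.
Need P(θ < 0.45) = 0.9 under Beta(0.36s, 0.64s). Normal approximation: (q−m)/√(m(1−m)/s) ≈ z_{0.9} = 1.28, so s ≈ 0.36·0.64·(1.28)²/(0.45−0.36)² = 46.7.
At s = 46.7: P(θ<0.45) ≈ 0.898. Adjusting to match 0.9 gives s ≈ 47.66.
So α = 0.36·47.66 ≈ 17.16, β = 0.64·47.66 ≈ 30.50.

α ≈ 17.16, β ≈ 30.50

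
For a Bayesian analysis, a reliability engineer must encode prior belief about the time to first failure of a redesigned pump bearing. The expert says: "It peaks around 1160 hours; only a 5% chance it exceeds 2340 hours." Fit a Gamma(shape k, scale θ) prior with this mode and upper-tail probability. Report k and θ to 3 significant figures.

Gamma(k,θ) with k>1 has mode (k−1)θ, so θ = 1160/(k−1).
Need P(X < 2340) = 0.95 with θ tied to k this way. Start at k = 2, θ = 1160: P(X<2340) ≈ 0.599.
Too low — raise k to concentrate. Iterating converges to k ≈ 6.62.
Then θ = 1160/(6.62−1) ≈ 206.

k ≈ 6.62, θ ≈ 206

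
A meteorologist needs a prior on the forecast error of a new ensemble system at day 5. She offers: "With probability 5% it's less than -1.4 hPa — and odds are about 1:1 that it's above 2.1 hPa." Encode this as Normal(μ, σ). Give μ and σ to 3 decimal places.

μ = 2.100, σ = 2.128

For Normal(μ,σ), the p-quantile is μ + z_p·σ. Here z_{0.05} = -1.645, z_{0.5} = 0.
So -1.4 = μ − 1.645σ and 2.1 = μ + 0σ.
Subtracting: σ = (2.1 − -1.4)/(0 − (-1.645)) = 2.128.
Then μ = -1.4 − (-1.645)·2.128 = 2.100.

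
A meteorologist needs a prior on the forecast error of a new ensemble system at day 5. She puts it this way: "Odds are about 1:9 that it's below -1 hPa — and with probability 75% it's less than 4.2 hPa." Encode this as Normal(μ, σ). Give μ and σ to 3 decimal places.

The p-quantile of Normal(μ,σ) is μ + z_p·σ, with z_{0.1} = -1.282 and z_{0.75} = 0.6745.
Eliminate σ: μ = (z₂·x₁ − z₁·x₂)/(z₂ − z₁) = (0.6745·-1 − (-1.282)·4.2)/1.956 = 2.407.
Then σ = (x₂ − x₁)/(z₂ − z₁) = (4.2 − -1)/1.956 = 2.658.

μ = 2.407, σ = 2.658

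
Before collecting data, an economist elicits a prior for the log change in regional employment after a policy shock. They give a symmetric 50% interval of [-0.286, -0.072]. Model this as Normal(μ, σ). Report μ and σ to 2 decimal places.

μ = -0.18, σ = 0.16

A symmetric 50% interval runs μ ± z·σ with z = 0.6745.
Half-width = 0.107, so σ = 0.107/0.6745 = 0.16.
μ is the interval midpoint, -0.18.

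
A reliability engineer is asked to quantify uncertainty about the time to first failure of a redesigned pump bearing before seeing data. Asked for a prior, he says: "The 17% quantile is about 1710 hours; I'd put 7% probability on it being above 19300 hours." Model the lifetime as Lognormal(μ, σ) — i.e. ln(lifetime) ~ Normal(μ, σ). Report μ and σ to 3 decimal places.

μ ≈ 8.396, σ ≈ 0.997

If T ~ Lognormal(μ,σ) then ln T ~ Normal(μ,σ), so the p-quantile of ln T is μ + z_p·σ.
ln(1710) = 7.444 and ln(19300) = 9.868; z_{0.17} = -0.9542, z_{0.93} = 1.476.
σ = (9.868 − 7.444)/(1.476 − (-0.9542)) = 0.997.
μ = 7.444 − (-0.9542)·0.997 = 8.396.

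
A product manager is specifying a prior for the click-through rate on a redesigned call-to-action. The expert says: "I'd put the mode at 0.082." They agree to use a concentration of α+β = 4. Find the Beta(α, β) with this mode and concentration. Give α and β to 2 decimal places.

For α,β > 1 the Beta mode is (α−1)/(α+β−2). With α+β = 4, the mode is (α−1)/2.
Set (α−1)/2 = 0.082 → α = 1 + 0.082·2 = 1.16.
β = 4 − α = 2.84.

α = 1.16, β = 2.84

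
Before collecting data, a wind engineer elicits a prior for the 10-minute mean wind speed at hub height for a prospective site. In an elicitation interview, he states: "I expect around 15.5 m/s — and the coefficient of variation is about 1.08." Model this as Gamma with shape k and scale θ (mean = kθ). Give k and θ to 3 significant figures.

For Gamma(k, scale θ): mean = kθ, variance = kθ², so CV = 1/√k.
CV = 1.08, hence k = 1/CV² = 0.857.
Then θ = mean/k = 15.5/0.857 = 18.1.

k ≈ 0.857, θ ≈ 18.1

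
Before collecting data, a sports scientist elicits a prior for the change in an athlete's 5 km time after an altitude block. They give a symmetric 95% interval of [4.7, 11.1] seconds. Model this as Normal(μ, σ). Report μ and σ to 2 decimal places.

A symmetric 95% interval runs μ ± z·σ with z = 1.96.
Half-width = 3.2, so σ = 3.2/1.96 = 1.63.
μ is the interval midpoint, 7.90.

μ = 7.90, σ = 1.63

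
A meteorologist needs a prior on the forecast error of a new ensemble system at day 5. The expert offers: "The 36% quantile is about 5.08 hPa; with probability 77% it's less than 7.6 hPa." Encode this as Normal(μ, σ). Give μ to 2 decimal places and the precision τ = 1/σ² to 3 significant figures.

For Normal(μ,σ), the p-quantile is μ + z_p·σ. Here z_{0.36} = -0.3585, z_{0.77} = 0.7388.
So 5.08 = μ − 0.3585σ and 7.6 = μ + 0.7388σ.
Subtracting: σ = (7.6 − 5.08)/(0.7388 − (-0.3585)) = 2.30.
Then μ = 5.08 − (-0.3585)·2.30 = 5.90.
Precision τ = 1/σ² = 1/2.297² = 0.19.

μ = 5.90, τ = 0.19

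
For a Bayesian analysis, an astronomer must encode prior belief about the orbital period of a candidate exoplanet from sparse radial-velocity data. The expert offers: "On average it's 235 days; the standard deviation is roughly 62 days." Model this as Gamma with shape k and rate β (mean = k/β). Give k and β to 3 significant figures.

k ≈ 14.4, β ≈ 0.0611

For Gamma(k, rate β): mean = k/β, variance = k/β², so CV = 1/√k.
CV = SD/mean = 62/235 = 0.2638, hence k = 1/CV² = 14.4.
Then β = k/mean = 14.4/235 = 0.0611.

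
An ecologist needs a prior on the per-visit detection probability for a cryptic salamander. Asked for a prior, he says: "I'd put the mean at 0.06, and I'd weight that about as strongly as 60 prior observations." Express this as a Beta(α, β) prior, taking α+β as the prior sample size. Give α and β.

α = 3.6, β = 56.4

Under the effective-sample-size interpretation, Beta(α, β) has prior mean α/(α+β) and prior sample size α+β.
So α+β = 60 and α/(α+β) = 0.06, giving α = 0.06·60 = 3.6 and β = 60 − 3.6 = 56.4.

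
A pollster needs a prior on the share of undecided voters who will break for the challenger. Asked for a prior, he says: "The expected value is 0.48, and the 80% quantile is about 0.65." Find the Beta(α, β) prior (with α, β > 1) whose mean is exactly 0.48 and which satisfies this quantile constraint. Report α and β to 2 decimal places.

α ≈ 2.97, β ≈ 3.22

With mean 0.48 fixed, write α = 0.48s, β = 0.52s where s = α+β.
Need P(θ < 0.65) = 0.8 under Beta(0.48s, 0.52s). Normal approximation: (q−m)/√(m(1−m)/s) ≈ z_{0.8} = 0.842, so s ≈ 0.48·0.52·(0.842)²/(0.65−0.48)² = 6.1.
At s = 6.1: P(θ<0.65) ≈ 0.798. Adjusting to match 0.8 gives s ≈ 6.19.
So α = 0.48·6.19 ≈ 2.97, β = 0.52·6.19 ≈ 3.22.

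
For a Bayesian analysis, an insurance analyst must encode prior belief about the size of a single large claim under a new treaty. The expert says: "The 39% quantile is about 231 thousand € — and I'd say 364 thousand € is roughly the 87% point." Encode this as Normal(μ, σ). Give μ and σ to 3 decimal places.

The p-quantile of Normal(μ,σ) is μ + z_p·σ, with z_{0.39} = -0.2793 and z_{0.87} = 1.126.
Eliminate σ: μ = (z₂·x₁ − z₁·x₂)/(z₂ − z₁) = (1.126·231 − (-0.2793)·364)/1.406 = 257.428.
Then σ = (x₂ − x₁)/(z₂ − z₁) = (364 − 231)/1.406 = 94.614.

μ = 257.428, σ = 94.614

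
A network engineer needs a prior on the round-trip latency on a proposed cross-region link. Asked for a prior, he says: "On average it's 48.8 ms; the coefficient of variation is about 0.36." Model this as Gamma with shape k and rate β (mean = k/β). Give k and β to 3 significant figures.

For Gamma(k, rate β): mean = k/β, variance = k/β², so CV = 1/√k.
CV = 0.36, hence k = 1/CV² = 7.72.
Then β = k/mean = 7.72/48.8 = 0.158.

k ≈ 7.72, β ≈ 0.158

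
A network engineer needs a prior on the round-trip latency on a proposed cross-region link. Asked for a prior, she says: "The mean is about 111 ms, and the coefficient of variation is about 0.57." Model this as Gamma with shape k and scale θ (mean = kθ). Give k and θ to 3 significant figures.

k ≈ 3.08, θ ≈ 36.1

For Gamma(k, scale θ): mean = kθ, variance = kθ², so CV = 1/√k.
CV = 0.57, hence k = 1/CV² = 3.08.
Then θ = mean/k = 111/3.08 = 36.1.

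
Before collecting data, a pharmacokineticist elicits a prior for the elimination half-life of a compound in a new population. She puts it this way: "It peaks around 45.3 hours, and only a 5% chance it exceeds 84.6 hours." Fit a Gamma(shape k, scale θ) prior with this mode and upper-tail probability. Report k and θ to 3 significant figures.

Gamma(k,θ) with k>1 has mode (k−1)θ, so θ = 45.3/(k−1).
Need P(X < 84.6) = 0.95 with θ tied to k this way. Start at k = 2, θ = 45.3: P(X<84.6) ≈ 0.557.
Too low — raise k to concentrate. Iterating converges to k ≈ 8.13.
Then θ = 45.3/(8.13−1) ≈ 6.35.

k ≈ 8.13, θ ≈ 6.35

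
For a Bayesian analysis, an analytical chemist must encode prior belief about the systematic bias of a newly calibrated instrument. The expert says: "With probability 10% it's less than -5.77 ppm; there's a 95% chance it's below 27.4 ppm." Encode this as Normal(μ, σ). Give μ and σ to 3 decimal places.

For Normal(μ,σ), the p-quantile is μ + z_p·σ. Here z_{0.1} = -1.282, z_{0.95} = 1.645.
So -5.77 = μ − 1.282σ and 27.4 = μ + 1.645σ.
Subtracting: σ = (27.4 − -5.77)/(1.645 − (-1.282)) = 11.335.
Then μ = -5.77 − (-1.282)·11.335 = 8.756.

μ = 8.756, σ = 11.335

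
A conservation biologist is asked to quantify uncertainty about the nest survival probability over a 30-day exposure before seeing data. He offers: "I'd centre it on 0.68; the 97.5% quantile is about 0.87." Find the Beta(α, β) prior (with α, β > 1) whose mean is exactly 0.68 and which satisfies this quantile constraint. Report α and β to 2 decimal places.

With mean 0.68 fixed, write α = 0.68s, β = 0.32s where s = α+β.
Need P(θ < 0.87) = 0.975 under Beta(0.68s, 0.32s). Normal approximation: (q−m)/√(m(1−m)/s) ≈ z_{0.975} = 1.96, so s ≈ 0.68·0.32·(1.96)²/(0.87−0.68)² = 23.2.
At s = 23.2: P(θ<0.87) ≈ 0.989. Adjusting to match 0.975 gives s ≈ 17.43.
So α = 0.68·17.43 ≈ 11.86, β = 0.32·17.43 ≈ 5.58.

α ≈ 11.86, β ≈ 5.58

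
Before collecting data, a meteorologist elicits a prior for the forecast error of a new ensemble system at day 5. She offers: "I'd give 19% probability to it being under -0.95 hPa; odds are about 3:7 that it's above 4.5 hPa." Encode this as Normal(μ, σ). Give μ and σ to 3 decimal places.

μ = 2.462, σ = 3.886

For Normal(μ,σ), the p-quantile is μ + z_p·σ. Here z_{0.19} = -0.8779, z_{0.7} = 0.5244.
So -0.95 = μ − 0.8779σ and 4.5 = μ + 0.5244σ.
Subtracting: σ = (4.5 − -0.95)/(0.5244 − (-0.8779)) = 3.886.
Then μ = -0.95 − (-0.8779)·3.886 = 2.462.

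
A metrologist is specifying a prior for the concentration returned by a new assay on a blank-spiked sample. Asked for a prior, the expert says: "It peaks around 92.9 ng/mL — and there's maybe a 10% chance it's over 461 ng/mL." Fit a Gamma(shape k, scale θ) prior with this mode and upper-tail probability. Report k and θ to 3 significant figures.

k ≈ 1.69, θ ≈ 135

Gamma(k,θ) with k>1 has mode (k−1)θ, so θ = 92.9/(k−1).
Need P(X < 461) = 0.9 with θ tied to k this way. Start at k = 2, θ = 92.9: P(X<461) ≈ 0.958.
Too high — lower k to spread out. Iterating converges to k ≈ 1.69.
Then θ = 92.9/(1.69−1) ≈ 135.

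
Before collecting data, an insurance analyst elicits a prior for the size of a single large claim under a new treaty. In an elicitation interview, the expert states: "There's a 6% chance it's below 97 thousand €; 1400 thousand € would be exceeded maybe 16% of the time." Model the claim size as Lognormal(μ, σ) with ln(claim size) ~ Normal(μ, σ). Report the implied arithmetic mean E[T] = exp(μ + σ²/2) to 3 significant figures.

E[T] ≈ 855 thousand €

If T ~ Lognormal(μ,σ) then ln T ~ Normal(μ,σ), so the p-quantile of ln T is μ + z_p·σ.
ln(97) = 4.575 and ln(1400) = 7.244; z_{0.06} = -1.555, z_{0.84} = 0.9945.
σ = (7.244 − 4.575)/(0.9945 − (-1.555)) = 1.047.
μ = 4.575 − (-1.555)·1.047 = 6.203.
E[T] = exp(μ + σ²/2) = exp(6.203 + 0.5483) = 855 thousand €.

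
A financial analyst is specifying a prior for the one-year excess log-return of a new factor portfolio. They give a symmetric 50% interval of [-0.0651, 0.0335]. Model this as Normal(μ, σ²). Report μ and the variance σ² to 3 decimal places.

μ = -0.016, σ² = 0.005

A symmetric 50% interval runs μ ± z·σ with z = 0.6745.
Half-width = 0.0493, so σ = 0.0493/0.6745 = 0.0731 and σ² = 0.005.
μ is the interval midpoint, -0.016.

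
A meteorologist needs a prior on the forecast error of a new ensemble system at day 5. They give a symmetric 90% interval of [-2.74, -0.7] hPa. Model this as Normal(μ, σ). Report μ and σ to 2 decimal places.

A symmetric 90% interval runs μ ± z·σ with z = 1.645.
Half-width = 1.02, so σ = 1.02/1.645 = 0.62.
μ is the interval midpoint, -1.72.

μ = -1.72, σ = 0.62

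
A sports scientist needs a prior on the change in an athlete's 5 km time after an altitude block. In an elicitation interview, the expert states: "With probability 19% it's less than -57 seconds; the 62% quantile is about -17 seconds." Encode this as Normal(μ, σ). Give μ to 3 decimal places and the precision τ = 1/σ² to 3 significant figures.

For Normal(μ,σ), the p-quantile is μ + z_p·σ. Here z_{0.19} = -0.8779, z_{0.62} = 0.3055.
So -57 = μ − 0.8779σ and -17 = μ + 0.3055σ.
Subtracting: σ = (-17 − -57)/(0.3055 − (-0.8779)) = 33.802.
Then μ = -57 − (-0.8779)·33.802 = -27.326.
Precision τ = 1/σ² = 1/33.8² = 0.000875.

μ = -27.326, τ = 0.000875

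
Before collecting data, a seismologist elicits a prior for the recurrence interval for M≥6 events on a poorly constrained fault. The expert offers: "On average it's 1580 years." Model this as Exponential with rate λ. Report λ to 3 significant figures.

λ ≈ 0.000633

Exponential mean = 1/λ, so λ = 1/1580.0 = 0.000633.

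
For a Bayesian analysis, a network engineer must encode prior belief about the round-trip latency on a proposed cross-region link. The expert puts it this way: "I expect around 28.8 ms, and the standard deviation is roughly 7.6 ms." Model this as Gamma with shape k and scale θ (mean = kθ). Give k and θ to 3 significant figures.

k ≈ 14.4, θ ≈ 2.01

For Gamma(k, scale θ): mean = kθ, variance = kθ², so CV = 1/√k.
CV = SD/mean = 7.6/28.8 = 0.2639, hence k = 1/CV² = 14.4.
Then θ = mean/k = 28.8/14.4 = 2.01.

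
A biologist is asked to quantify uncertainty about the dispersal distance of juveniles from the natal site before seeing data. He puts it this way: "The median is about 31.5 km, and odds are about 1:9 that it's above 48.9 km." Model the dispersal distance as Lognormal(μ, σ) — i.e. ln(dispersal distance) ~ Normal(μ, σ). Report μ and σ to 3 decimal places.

μ ≈ 3.450, σ ≈ 0.343

If T ~ Lognormal(μ,σ) then ln T ~ Normal(μ,σ), so the p-quantile of ln T is μ + z_p·σ.
ln(31.5) = 3.45 and ln(48.9) = 3.89; z_{0.5} = 0, z_{0.9} = 1.282.
σ = (3.89 − 3.45)/(1.282 − (0)) = 0.343.
μ = 3.45 − (0)·0.343 = 3.450.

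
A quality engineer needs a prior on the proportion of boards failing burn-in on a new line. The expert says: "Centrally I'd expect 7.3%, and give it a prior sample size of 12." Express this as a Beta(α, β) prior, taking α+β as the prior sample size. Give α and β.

Under the effective-sample-size interpretation, Beta(α, β) has prior mean α/(α+β) and prior sample size α+β.
So α+β = 12 and α/(α+β) = 0.073, giving α = 0.073·12 = 0.876 and β = 12 − 0.876 = 11.124.

α = 0.876, β = 11.124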